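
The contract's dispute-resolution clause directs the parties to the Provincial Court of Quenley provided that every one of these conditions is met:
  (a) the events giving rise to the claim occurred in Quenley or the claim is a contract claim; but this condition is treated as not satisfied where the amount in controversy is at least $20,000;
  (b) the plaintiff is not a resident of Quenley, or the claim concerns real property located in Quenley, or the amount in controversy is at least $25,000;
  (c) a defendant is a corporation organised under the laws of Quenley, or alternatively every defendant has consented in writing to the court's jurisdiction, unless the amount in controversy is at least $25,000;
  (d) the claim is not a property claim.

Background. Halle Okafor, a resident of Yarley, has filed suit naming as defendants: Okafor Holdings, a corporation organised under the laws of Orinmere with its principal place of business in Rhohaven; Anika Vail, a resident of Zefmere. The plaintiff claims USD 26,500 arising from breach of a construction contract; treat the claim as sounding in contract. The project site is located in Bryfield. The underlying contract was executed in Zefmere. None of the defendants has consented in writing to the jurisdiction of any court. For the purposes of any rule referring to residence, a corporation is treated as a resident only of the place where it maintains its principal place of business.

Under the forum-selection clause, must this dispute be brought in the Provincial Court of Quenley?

No

The Provincial Court of Quenley:
  (a) The claim is a contract claim, so one alternative holds. But the amount in controversy is $26,500, which meets the $20,000 floor, triggering the carve-out and defeating this condition. Not met.
  (b) The plaintiff resides in Yarley, which is not Quenley — that alternative is enough. Condition met.
  (c) The corporate defendant(s) are organised in Orinmere, not Quenley; no such written consent has been filed — no alternative holds. However, the amount in controversy is 26,500 dollars, which meets the $25,000 floor, so the 'unless' proviso supplies this condition. Condition met.
  (d) The claim is a contract claim, not a property claim. Condition met.
  → The clause does not apply.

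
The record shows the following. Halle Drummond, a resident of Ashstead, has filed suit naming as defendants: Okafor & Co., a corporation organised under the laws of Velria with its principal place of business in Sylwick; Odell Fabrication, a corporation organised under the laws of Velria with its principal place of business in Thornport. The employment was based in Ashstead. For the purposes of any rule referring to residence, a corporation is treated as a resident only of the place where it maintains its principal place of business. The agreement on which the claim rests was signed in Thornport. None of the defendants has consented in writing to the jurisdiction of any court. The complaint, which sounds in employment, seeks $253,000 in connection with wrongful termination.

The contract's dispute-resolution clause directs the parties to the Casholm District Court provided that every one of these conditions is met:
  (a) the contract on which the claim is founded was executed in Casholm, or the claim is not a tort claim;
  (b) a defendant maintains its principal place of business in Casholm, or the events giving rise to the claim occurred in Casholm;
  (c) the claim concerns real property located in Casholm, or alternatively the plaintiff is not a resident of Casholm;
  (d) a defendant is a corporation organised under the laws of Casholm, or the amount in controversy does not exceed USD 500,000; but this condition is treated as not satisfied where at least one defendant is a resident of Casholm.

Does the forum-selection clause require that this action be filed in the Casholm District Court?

The Casholm District Court:
  (a) The claim is an employment claim, not a tort claim, so one alternative holds. Met.
  (b) The corporate defendant(s) have their principal place of business in Sylwick, Thornport, not Casholm; the operative events occurred in Ashstead, not Casholm — none of the alternatives is met. Not satisfied.
  (c) The plaintiff resides in Ashstead, which is not Casholm, which satisfies one of the alternatives. Condition met.
  (d) The amount in controversy is USD 253,000, within the $500,000 ceiling, so one alternative holds. And the carve-out is inapplicable — no defendant resides in Casholm (they reside in Sylwick, Thornport). Met.
  → The clause does not apply.

No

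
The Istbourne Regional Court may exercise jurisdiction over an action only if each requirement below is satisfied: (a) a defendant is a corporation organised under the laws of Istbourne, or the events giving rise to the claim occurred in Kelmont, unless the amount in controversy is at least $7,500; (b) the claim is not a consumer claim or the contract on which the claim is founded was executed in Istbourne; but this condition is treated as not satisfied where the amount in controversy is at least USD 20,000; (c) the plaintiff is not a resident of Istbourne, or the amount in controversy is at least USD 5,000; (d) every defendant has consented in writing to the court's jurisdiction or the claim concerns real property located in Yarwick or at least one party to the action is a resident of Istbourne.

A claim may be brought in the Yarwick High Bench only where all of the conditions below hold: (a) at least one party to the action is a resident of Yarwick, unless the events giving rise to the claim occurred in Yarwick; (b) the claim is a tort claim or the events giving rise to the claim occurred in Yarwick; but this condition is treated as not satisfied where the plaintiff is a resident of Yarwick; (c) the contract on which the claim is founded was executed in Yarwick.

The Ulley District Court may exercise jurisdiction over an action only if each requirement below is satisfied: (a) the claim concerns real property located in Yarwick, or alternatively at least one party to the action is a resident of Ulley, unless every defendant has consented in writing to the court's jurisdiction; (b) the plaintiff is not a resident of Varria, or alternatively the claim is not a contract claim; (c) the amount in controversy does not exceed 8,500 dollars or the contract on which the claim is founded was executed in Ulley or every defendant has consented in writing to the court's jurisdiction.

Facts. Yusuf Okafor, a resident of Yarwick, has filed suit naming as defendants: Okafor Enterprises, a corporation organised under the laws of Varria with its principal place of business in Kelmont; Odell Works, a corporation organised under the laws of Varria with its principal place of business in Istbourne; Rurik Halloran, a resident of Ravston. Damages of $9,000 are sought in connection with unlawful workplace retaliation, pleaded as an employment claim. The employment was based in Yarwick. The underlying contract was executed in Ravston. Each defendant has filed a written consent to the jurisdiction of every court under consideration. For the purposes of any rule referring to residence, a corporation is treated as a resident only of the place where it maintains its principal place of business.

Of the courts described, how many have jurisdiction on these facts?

2

The Istbourne Regional Court:
  (a) The corporate defendant(s) are organised in Varria, not Istbourne; the operative events occurred in Yarwick, not Kelmont — no alternative holds. However, the amount in controversy is 9,000 dollars, which meets the 7,500 dollars floor, so the 'unless' proviso supplies this condition. Met.
  (b) The claim is an employment claim, not a consumer claim — that alternative is enough. The carve-out does not apply: the amount in controversy is 9,000 dollars, below the USD 20,000 floor. Condition met.
  (c) The plaintiff resides in Yarwick, which is not Istbourne, so this disjunct is met. Met.
  (d) Every defendant has filed written consent, so this disjunct is met. Condition met.
  → The court has jurisdiction.
The Yarwick High Bench:
  (a) Yusuf Okafor resides in Yarwick. Condition met.
  (b) The operative events occurred in Yarwick, so this disjunct is met. However, the plaintiff resides in Yarwick, which falls within the stated exception and so defeats the condition. Not met.
  (c) The contract was executed in Ravston, not Yarwick. Not satisfied.
  → No jurisdiction.
The Ulley District Court:
  (a) The claim does not concern real property; no party resides in Ulley — no alternative holds. However, every defendant has filed written consent, so the 'unless' proviso supplies this condition. Met.
  (b) The plaintiff resides in Yarwick, which is not Varria, which satisfies one of the alternatives. Satisfied.
  (c) Every defendant has filed written consent, so one alternative holds. Condition met.
  → All conditions met; jurisdiction exists.
Courts with jurisdiction: the Istbourne Regional Court, the Ulley District Court — 2 in total.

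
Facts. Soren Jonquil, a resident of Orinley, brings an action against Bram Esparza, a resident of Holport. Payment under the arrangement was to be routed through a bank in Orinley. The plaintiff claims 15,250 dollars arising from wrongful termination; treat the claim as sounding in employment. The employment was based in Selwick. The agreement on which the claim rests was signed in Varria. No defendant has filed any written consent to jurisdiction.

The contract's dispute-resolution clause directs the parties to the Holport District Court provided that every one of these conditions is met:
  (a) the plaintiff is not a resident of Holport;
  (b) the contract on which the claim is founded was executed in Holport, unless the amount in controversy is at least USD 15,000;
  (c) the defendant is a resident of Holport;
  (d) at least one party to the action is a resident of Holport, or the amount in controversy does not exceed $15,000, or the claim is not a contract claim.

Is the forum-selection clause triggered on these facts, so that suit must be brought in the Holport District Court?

The Holport District Court:
  (a) The plaintiff resides in Orinley, which is not Holport. Condition met.
  (b) The contract was executed in Varria, not Holport. However, the amount in controversy is 15,250 dollars, which meets the 15,000 dollars floor, so the 'unless' proviso supplies this condition. Met.
  (c) The defendant resides in Holport. Met.
  (d) Bram Esparza resides in Holport, so this disjunct is met. Met.
  → The clause applies.

Yes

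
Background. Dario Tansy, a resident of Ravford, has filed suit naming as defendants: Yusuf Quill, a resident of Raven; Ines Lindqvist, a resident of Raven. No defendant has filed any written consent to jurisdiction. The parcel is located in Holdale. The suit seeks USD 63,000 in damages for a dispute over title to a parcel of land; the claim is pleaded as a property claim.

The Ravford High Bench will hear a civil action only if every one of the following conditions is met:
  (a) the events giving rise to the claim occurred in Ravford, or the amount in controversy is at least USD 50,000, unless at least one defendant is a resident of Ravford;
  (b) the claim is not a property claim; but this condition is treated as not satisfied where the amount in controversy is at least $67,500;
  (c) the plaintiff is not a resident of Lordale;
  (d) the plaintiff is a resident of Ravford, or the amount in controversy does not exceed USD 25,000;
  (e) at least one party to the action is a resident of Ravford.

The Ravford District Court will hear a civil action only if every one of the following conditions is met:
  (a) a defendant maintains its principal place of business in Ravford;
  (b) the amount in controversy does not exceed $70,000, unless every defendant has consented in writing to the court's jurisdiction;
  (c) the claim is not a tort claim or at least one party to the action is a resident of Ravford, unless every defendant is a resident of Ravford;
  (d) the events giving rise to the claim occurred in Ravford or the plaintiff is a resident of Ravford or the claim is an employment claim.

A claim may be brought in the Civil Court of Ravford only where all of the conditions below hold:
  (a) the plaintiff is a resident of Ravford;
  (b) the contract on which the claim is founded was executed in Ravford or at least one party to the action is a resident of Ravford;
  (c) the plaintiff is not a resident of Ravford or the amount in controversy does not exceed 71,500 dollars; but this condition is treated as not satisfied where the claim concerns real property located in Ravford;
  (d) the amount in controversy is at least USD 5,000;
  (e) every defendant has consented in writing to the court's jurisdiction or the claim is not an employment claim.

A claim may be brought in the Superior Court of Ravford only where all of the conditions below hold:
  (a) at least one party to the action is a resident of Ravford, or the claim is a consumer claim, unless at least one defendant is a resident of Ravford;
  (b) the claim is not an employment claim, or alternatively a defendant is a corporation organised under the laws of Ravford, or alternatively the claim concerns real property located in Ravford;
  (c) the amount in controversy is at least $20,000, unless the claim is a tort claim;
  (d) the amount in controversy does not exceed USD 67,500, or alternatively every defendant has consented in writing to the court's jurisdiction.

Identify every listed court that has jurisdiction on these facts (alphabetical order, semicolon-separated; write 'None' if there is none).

The Ravford High Bench:
  (a) The amount in controversy is $63,000, which meets the 50,000 dollars floor, which satisfies one of the alternatives. Satisfied.
  (b) The claim is a property claim. Fails.
  (c) The plaintiff resides in Ravford, which is not Lordale. Satisfied.
  (d) The plaintiff resides in Ravford, so one alternative holds. Met.
  (e) Dario Tansy resides in Ravford. Satisfied.
  → Not every requirement is met — no jurisdiction.
The Ravford District Court:
  (a) No defendant is a corporation. Not met.
  (b) The amount in controversy is USD 63,000, within the USD 70,000 ceiling. Satisfied.
  (c) The claim is a property claim, not a tort claim — that alternative is enough. Met.
  (d) The plaintiff resides in Ravford, so this disjunct is met. Condition met.
  → Not every requirement is met — no jurisdiction.
The Civil Court of Ravford:
  (a) The plaintiff resides in Ravford. Satisfied.
  (b) Dario Tansy resides in Ravford — that alternative is enough. Satisfied.
  (c) The amount in controversy is $63,000, within the $71,500 ceiling, which satisfies one of the alternatives. The carve-out does not apply: the property lies in Holdale, not Ravford. Satisfied.
  (d) The amount in controversy is USD 63,000, which meets the USD 5,000 floor. Satisfied.
  (e) The claim is a property claim, not an employment claim, so this disjunct is met. Met.
  → Jurisdiction lies.
The Superior Court of Ravford:
  (a) Dario Tansy resides in Ravford, so one alternative holds. Met.
  (b) The claim is a property claim, not an employment claim, so this disjunct is met. Met.
  (c) The amount in controversy is 63,000 dollars, which meets the USD 20,000 floor. Met.
  (d) The amount in controversy is USD 63,000, within the $67,500 ceiling, which satisfies one of the alternatives. Condition met.
  → Every requirement is satisfied — jurisdiction.

the Civil Court of Ravford; the Superior Court of Ravford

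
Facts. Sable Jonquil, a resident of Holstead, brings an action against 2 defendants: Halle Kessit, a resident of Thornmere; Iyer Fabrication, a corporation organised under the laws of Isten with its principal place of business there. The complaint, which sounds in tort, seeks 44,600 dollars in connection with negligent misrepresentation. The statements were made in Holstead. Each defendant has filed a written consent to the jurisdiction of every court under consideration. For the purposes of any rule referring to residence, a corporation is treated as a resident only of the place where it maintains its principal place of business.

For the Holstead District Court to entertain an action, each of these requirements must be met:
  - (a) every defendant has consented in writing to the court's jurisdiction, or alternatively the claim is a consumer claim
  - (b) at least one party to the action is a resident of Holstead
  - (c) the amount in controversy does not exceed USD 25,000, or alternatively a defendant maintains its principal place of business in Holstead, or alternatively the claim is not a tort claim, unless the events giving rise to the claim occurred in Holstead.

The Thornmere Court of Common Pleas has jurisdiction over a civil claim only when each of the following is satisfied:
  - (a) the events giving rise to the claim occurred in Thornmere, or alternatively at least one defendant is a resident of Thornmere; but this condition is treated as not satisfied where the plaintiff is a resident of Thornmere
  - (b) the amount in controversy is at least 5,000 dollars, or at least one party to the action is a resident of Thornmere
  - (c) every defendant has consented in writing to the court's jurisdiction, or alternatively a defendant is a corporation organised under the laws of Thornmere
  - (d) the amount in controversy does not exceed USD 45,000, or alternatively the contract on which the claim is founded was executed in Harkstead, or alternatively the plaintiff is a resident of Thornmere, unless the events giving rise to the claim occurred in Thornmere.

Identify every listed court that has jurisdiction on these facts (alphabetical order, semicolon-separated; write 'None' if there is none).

The Holstead District Court:
  (a) Every defendant has filed written consent, which satisfies one of the alternatives. Satisfied.
  (b) Sable Jonquil resides in Holstead. Met.
  (c) The amount in controversy is $44,600, above the $25,000 ceiling; the corporate defendant(s) have their principal place of business in Isten, not Holstead; the claim is a tort claim — none of the alternatives is met. However, the operative events occurred in Holstead, so the 'unless' proviso supplies this condition. Satisfied.
  → All conditions met; jurisdiction exists.
The Thornmere Court of Common Pleas:
  (a) Halle Kessit resides in Thornmere, so one alternative holds. The exception is not triggered, since the plaintiff resides in Holstead, not Thornmere. Condition met.
  (b) The amount in controversy is USD 44,600, which meets the $5,000 floor, so this disjunct is met. Condition met.
  (c) Every defendant has filed written consent, which satisfies one of the alternatives. Condition met.
  (d) The amount in controversy is USD 44,600, within the 45,000 dollars ceiling, which satisfies one of the alternatives. Condition met.
  → The court has jurisdiction.

the Holstead District Court; the Thornmere Court of Common Pleas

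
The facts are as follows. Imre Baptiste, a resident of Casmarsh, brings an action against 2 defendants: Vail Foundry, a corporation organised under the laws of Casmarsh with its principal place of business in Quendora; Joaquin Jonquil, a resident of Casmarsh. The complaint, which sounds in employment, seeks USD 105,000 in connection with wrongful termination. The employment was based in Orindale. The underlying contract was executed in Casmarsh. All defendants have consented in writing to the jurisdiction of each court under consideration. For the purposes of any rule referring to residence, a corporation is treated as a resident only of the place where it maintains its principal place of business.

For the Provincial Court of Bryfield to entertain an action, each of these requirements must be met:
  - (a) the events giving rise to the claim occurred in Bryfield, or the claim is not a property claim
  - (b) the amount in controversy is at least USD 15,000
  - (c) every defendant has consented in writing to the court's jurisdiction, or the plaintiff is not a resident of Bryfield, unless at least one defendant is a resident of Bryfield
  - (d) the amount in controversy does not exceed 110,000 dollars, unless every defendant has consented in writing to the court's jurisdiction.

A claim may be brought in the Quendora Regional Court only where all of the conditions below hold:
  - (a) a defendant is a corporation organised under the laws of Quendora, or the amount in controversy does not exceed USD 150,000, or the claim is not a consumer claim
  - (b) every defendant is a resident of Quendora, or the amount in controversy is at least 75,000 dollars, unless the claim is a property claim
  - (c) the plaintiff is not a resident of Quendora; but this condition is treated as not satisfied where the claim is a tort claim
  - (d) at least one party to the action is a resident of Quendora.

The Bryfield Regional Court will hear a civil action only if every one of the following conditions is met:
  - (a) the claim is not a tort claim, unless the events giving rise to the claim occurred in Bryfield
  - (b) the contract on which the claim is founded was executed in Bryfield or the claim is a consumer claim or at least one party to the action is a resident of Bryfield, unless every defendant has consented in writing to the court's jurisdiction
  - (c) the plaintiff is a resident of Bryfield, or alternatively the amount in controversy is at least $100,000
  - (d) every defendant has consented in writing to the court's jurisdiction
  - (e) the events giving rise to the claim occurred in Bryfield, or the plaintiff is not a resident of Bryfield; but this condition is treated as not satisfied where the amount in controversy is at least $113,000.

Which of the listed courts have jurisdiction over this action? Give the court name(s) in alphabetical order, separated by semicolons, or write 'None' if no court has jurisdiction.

The Provincial Court of Bryfield:
  (a) The claim is an employment claim, not a property claim, so one alternative holds. Met.
  (b) The amount in controversy is $105,000, which meets the USD 15,000 floor. Met.
  (c) Every defendant has filed written consent — that alternative is enough. Condition met.
  (d) The amount in controversy is $105,000, within the $110,000 ceiling. Met.
  → All conditions met; jurisdiction exists.
The Quendora Regional Court:
  (a) The amount in controversy is $105,000, within the $150,000 ceiling, which satisfies one of the alternatives. Condition met.
  (b) The amount in controversy is 105,000 dollars, which meets the $75,000 floor, which satisfies one of the alternatives. Condition met.
  (c) The plaintiff resides in Casmarsh, which is not Quendora. And the carve-out is inapplicable — the claim is an employment claim, not a tort claim. Met.
  (d) Vail Foundry resides in Quendora. Satisfied.
  → Jurisdiction lies.
The Bryfield Regional Court:
  (a) The claim is an employment claim, not a tort claim. Met.
  (b) The contract was executed in Casmarsh, not Bryfield; the claim is an employment claim, not a consumer claim; no party resides in Bryfield — every alternative fails. However, every defendant has filed written consent, so the 'unless' proviso supplies this condition. Met.
  (c) The amount in controversy is $105,000, which meets the 100,000 dollars floor, which satisfies one of the alternatives. Satisfied.
  (d) Every defendant has filed written consent. Condition met.
  (e) The plaintiff resides in Casmarsh, which is not Bryfield, which satisfies one of the alternatives. The carve-out does not apply: the amount in controversy is USD 105,000, below the 113,000 dollars floor. Condition met.
  → The court has jurisdiction.

the Bryfield Regional Court; the Provincial Court of Bryfield; the Quendora Regional Court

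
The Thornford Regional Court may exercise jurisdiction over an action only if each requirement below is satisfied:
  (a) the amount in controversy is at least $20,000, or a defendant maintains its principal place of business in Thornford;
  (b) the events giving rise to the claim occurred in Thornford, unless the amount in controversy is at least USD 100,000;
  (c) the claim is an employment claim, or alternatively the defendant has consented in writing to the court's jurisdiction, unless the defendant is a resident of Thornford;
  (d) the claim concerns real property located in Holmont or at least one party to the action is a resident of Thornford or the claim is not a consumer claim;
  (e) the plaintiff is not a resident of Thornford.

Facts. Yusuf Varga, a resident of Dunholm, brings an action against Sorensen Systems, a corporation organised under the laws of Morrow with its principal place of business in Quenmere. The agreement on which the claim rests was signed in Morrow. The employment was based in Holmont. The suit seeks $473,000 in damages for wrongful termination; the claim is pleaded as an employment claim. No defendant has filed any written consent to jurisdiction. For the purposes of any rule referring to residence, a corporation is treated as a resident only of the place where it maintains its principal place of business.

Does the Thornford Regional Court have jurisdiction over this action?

The Thornford Regional Court:
  (a) The amount in controversy is $473,000, which meets the USD 20,000 floor, which satisfies one of the alternatives. Met.
  (b) The operative events occurred in Holmont, not Thornford. The proviso rescues it, though: the amount in controversy is USD 473,000, which meets the $100,000 floor. Condition met.
  (c) The claim is an employment claim — that alternative is enough. Met.
  (d) The claim is an employment claim, not a consumer claim, so this disjunct is met. Condition met.
  (e) The plaintiff resides in Dunholm, which is not Thornford. Met.
  → Jurisdiction lies.

Yes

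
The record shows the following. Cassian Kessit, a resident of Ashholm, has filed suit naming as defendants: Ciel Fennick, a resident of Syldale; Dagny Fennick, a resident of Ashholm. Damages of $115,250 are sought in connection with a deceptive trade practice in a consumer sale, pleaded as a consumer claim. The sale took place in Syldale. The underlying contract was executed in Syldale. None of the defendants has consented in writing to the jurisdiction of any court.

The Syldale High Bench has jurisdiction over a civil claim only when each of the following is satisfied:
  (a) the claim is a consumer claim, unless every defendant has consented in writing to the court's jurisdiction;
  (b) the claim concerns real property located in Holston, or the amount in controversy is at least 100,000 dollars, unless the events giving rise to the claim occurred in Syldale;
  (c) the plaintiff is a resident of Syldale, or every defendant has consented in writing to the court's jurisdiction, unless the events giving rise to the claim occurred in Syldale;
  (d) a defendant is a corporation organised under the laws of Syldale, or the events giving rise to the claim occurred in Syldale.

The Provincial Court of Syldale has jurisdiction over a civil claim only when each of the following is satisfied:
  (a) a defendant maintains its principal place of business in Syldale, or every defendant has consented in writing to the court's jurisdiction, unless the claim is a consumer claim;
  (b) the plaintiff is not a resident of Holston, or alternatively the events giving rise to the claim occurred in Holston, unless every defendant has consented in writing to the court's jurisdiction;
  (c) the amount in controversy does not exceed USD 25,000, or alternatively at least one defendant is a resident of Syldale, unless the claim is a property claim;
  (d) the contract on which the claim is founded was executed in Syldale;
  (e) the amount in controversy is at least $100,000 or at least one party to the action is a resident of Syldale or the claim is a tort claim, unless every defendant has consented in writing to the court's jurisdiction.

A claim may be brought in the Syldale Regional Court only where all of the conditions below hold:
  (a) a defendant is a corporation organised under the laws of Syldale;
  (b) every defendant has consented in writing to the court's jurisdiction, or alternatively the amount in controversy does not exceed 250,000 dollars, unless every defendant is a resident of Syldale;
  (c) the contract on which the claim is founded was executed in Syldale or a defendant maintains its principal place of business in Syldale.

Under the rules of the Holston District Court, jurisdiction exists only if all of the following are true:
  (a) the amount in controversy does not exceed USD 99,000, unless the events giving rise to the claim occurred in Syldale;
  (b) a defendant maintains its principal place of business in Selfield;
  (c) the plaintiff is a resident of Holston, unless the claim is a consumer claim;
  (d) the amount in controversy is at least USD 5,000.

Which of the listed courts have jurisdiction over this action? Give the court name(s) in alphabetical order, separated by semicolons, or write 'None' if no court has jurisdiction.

the Provincial Court of Syldale; the Syldale High Bench

The Syldale High Bench:
  (a) The claim is a consumer claim. Condition met.
  (b) The amount in controversy is $115,250, which meets the 100,000 dollars floor, so this disjunct is met. Condition met.
  (c) The plaintiff resides in Ashholm, not Syldale; no such written consent has been filed — no alternative holds. The proviso rescues it, though: the operative events occurred in Syldale. Satisfied.
  (d) The operative events occurred in Syldale — that alternative is enough. Condition met.
  → Every requirement is satisfied — jurisdiction.
The Provincial Court of Syldale:
  (a) No defendant is a corporation; no such written consent has been filed — none of the alternatives is met. But the claim is a consumer claim, and the 'unless' clause therefore excuses the requirement. Condition met.
  (b) The plaintiff resides in Ashholm, which is not Holston, so one alternative holds. Met.
  (c) Ciel Fennick resides in Syldale, which satisfies one of the alternatives. Satisfied.
  (d) The contract was executed in Syldale. Met.
  (e) The amount in controversy is USD 115,250, which meets the USD 100,000 floor, so one alternative holds. Met.
  → Jurisdiction lies.
The Syldale Regional Court:
  (a) No defendant is a corporation. Condition not met.
  (b) The amount in controversy is $115,250, within the USD 250,000 ceiling — that alternative is enough. Met.
  (c) The contract was executed in Syldale, so one alternative holds. Satisfied.
  → Not every requirement is met — no jurisdiction.
The Holston District Court:
  (a) The amount in controversy is 115,250 dollars, above the USD 99,000 ceiling. But the operative events occurred in Syldale, and the 'unless' clause therefore excuses the requirement. Met.
  (b) No defendant is a corporation. Not satisfied.
  (c) The plaintiff resides in Ashholm, not Holston. However, the claim is a consumer claim, so the 'unless' proviso supplies this condition. Met.
  (d) The amount in controversy is 115,250 dollars, which meets the 5,000 dollars floor. Satisfied.
  → No jurisdiction.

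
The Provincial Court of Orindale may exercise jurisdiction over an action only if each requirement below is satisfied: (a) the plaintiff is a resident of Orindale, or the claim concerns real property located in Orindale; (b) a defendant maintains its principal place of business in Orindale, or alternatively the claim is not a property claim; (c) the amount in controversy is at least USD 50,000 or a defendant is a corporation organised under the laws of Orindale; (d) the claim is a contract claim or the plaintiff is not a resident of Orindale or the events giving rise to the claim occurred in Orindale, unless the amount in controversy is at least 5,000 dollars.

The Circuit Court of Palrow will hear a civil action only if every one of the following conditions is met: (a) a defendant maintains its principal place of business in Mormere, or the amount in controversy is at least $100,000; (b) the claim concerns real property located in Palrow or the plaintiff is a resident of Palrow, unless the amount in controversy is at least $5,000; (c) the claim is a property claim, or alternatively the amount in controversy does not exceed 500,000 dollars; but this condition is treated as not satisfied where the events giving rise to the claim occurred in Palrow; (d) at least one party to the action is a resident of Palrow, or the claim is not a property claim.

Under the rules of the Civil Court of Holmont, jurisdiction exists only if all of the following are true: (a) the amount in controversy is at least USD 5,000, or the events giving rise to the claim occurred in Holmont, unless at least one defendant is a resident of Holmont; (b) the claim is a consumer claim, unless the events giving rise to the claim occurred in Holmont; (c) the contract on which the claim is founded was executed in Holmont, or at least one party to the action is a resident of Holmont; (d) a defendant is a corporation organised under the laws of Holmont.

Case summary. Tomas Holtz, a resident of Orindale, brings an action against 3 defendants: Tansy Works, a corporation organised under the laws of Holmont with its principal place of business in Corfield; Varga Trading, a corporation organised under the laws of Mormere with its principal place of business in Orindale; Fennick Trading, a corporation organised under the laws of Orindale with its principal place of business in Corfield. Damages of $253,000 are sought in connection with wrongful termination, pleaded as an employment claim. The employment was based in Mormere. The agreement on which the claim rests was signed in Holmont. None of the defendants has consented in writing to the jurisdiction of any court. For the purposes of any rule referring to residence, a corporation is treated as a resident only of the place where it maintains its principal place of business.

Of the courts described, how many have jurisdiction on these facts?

2

The Provincial Court of Orindale:
  (a) The plaintiff resides in Orindale, so one alternative holds. Satisfied.
  (b) Varga Trading has its principal place of business in Orindale — that alternative is enough. Condition met.
  (c) The amount in controversy is 253,000 dollars, which meets the $50,000 floor, so one alternative holds. Met.
  (d) The claim is an employment claim, not a contract claim; the plaintiff resides in Orindale; the operative events occurred in Mormere, not Orindale — no alternative holds. The proviso rescues it, though: the amount in controversy is USD 253,000, which meets the 5,000 dollars floor. Satisfied.
  → All conditions met; jurisdiction exists.
The Circuit Court of Palrow:
  (a) The amount in controversy is USD 253,000, which meets the $100,000 floor — that alternative is enough. Met.
  (b) The claim does not concern real property; the plaintiff resides in Orindale, not Palrow — every alternative fails. But the amount in controversy is USD 253,000, which meets the 5,000 dollars floor, and the 'unless' clause therefore excuses the requirement. Met.
  (c) The amount in controversy is USD 253,000, within the USD 500,000 ceiling, which satisfies one of the alternatives. The carve-out does not apply: the operative events occurred in Mormere, not Palrow. Met.
  (d) The claim is an employment claim, not a property claim, so this disjunct is met. Satisfied.
  → Every requirement is satisfied — jurisdiction.
The Civil Court of Holmont:
  (a) The amount in controversy is $253,000, which meets the USD 5,000 floor, so this disjunct is met. Met.
  (b) The claim is an employment claim, not a consumer claim. And the operative events occurred in Mormere, not Holmont, so the proviso does not save it. Not satisfied.
  (c) The contract was executed in Holmont, so one alternative holds. Satisfied.
  (d) Tansy Works is organised under the laws of Holmont. Met.
  → At least one condition fails; no jurisdiction.
Courts with jurisdiction: the Provincial Court of Orindale, the Circuit Court of Palrow — 2 in total.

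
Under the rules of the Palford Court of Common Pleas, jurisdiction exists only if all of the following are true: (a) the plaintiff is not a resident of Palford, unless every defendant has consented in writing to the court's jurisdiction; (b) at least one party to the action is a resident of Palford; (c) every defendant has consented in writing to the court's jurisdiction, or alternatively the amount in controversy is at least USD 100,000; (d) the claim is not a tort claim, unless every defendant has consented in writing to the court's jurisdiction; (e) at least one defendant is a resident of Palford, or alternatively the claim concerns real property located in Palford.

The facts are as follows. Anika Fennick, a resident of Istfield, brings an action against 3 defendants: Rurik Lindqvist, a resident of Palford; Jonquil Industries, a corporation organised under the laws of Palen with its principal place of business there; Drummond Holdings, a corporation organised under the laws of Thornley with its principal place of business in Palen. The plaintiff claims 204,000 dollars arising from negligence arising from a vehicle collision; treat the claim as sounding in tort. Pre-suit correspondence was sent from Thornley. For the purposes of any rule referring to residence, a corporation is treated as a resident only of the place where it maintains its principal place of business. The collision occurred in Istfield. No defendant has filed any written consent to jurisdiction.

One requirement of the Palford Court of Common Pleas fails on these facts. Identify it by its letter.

(d)

The Palford Court of Common Pleas:
  (a) The plaintiff resides in Istfield, which is not Palford. Condition met.
  (b) Rurik Lindqvist resides in Palford. Met.
  (c) The amount in controversy is $204,000, which meets the 100,000 dollars floor, which satisfies one of the alternatives. Satisfied.
  (d) The claim is a tort claim. The proviso offers no rescue either, since no such written consent has been filed. Fails.
  (e) Rurik Lindqvist resides in Palford, so one alternative holds. Satisfied.
Only condition (d) fails.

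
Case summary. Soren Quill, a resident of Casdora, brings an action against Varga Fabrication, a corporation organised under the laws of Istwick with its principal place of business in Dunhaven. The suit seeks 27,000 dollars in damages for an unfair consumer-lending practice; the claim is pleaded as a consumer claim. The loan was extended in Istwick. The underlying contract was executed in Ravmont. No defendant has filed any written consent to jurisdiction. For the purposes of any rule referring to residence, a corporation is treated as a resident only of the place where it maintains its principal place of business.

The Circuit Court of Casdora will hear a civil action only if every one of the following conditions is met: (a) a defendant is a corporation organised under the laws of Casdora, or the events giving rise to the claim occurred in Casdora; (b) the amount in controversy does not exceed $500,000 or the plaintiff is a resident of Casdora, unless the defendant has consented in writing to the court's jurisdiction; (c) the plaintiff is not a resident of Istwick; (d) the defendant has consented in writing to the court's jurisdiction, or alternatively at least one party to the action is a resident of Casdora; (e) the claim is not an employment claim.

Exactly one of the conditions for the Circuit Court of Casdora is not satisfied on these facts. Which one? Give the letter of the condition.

The Circuit Court of Casdora:
  (a) The corporate defendant(s) are organised in Istwick, not Casdora; the operative events occurred in Istwick, not Casdora — every alternative fails. Not met.
  (b) The amount in controversy is $27,000, within the $500,000 ceiling, which satisfies one of the alternatives. Satisfied.
  (c) The plaintiff resides in Casdora, which is not Istwick. Condition met.
  (d) Soren Quill resides in Casdora, so one alternative holds. Met.
  (e) The claim is a consumer claim, not an employment claim. Met.
Only condition (a) fails.

(a)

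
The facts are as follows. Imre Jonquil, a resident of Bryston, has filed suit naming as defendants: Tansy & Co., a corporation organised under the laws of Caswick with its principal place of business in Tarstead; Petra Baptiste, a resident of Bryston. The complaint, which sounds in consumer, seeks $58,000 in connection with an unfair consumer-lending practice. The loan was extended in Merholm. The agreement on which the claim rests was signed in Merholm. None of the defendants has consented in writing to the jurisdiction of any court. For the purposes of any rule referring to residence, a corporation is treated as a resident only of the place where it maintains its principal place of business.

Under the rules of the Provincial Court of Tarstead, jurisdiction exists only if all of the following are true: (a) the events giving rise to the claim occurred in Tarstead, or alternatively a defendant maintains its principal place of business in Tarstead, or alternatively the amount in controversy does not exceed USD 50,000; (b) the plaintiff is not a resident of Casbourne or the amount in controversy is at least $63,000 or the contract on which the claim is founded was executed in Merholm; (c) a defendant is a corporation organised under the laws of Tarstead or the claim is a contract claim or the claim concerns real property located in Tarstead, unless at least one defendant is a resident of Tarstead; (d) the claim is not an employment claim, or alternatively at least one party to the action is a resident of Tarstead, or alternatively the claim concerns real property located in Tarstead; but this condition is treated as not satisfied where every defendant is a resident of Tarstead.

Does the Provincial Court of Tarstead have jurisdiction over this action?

Yes

The Provincial Court of Tarstead:
  (a) Tansy & Co. has its principal place of business in Tarstead, so one alternative holds. Condition met.
  (b) The plaintiff resides in Bryston, which is not Casbourne, so this disjunct is met. Satisfied.
  (c) The corporate defendant(s) are organised in Caswick, not Tarstead; the claim is a consumer claim, not a contract claim; the claim does not concern real property — every alternative fails. The proviso rescues it, though: Tansy & Co. resides in Tarstead. Condition met.
  (d) The claim is a consumer claim, not an employment claim, which satisfies one of the alternatives. The carve-out does not apply: the defendants reside as follows — Tansy & Co. in Tarstead, Petra Baptiste in Bryston — not all in Tarstead. Satisfied.
  → Jurisdiction lies.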